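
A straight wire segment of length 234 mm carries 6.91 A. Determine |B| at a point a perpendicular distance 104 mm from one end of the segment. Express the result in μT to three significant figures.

B ≈ 6.07 μT

For a finite straight segment, B = (μ₀I/4πd)(sinθ₁ + sinθ₂), where θ₁, θ₂ are the angles from the perpendicular to each end.
The perpendicular foot is at one end, so the two end-offsets along the wire are 0 and L = 0.234 m.
sinθ₁ = 0/√(0²+0.104²) = 0.0000; sinθ₂ = 0.234/√(0.234²+0.104²) = 0.9138.
B = (4π×10⁻⁷ × 6.91) / (4π × 0.104) × (0.0000 + 0.9138) = 6.07×10⁻⁶ T.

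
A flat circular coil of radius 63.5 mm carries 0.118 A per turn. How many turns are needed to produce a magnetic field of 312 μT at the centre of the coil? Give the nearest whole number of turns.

For an N-turn coil, B = Nμ₀I/(2R). A single turn gives B₁ = 1.17×10⁻⁶ T with R = 0.0635 m.
N = B/B₁ = 3.12×10⁻⁴ / 1.17×10⁻⁶ = 267.22.

N = 267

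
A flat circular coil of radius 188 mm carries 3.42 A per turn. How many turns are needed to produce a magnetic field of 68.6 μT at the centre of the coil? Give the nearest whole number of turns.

For an N-turn coil, B = Nμ₀I/(2R). A single turn gives B₁ = 1.14×10⁻⁵ T with R = 0.188 m.
N = B/B₁ = 6.86×10⁻⁵ / 1.14×10⁻⁵ = 6.00.

N = 6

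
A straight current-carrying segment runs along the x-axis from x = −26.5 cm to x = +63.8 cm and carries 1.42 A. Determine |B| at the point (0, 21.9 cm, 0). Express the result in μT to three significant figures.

For a finite straight segment, B = (μ₀I/4πd)(sinθ₁ + sinθ₂), where θ₁, θ₂ are the angles from the perpendicular to each end.
The perpendicular distance is d = 0.219 m; the end-offsets along the wire are a = 0.265 m and b = 0.638 m.
sinθ₁ = 0.265/√(0.265²+0.219²) = 0.7708; sinθ₂ = 0.638/√(0.638²+0.219²) = 0.9458.
B = (4π×10⁻⁷ × 1.42) / (4π × 0.219) × (0.7708 + 0.9458) = 1.11×10⁻⁶ T.

B ≈ 1.11 μT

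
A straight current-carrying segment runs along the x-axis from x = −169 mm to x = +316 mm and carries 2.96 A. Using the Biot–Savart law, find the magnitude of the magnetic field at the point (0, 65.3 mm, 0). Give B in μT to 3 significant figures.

B ≈ 8.67 μT

For a finite straight segment, B = (μ₀I/4πd)(sinθ₁ + sinθ₂), where θ₁, θ₂ are the angles from the perpendicular to each end.
The perpendicular distance is d = 0.0653 m; the end-offsets along the wire are a = 0.169 m and b = 0.316 m.
sinθ₁ = 0.169/√(0.169²+0.0653²) = 0.9328; sinθ₂ = 0.316/√(0.316²+0.0653²) = 0.9793.
B = (4π×10⁻⁷ × 2.96) / (4π × 0.0653) × (0.9328 + 0.9793) = 8.67×10⁻⁶ T.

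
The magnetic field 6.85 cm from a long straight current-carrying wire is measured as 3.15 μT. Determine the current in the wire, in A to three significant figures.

For a long straight wire B = μ₀I/(2πd), so I = 2πdB/μ₀.
I = 2π × 0.0685 × 3.15×10⁻⁶ / (4π×10⁻⁷) = 1.08 A.

I ≈ 1.08 A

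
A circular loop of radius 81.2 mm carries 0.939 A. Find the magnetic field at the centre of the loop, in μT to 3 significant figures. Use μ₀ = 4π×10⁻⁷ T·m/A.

B ≈ 7.27 μT

At the centre of a circular loop the Biot–Savart law gives B = μ₀I/(2R).
B = (4π×10⁻⁷ × 0.939) / (2 × 0.0812) = 7.27×10⁻⁶ T.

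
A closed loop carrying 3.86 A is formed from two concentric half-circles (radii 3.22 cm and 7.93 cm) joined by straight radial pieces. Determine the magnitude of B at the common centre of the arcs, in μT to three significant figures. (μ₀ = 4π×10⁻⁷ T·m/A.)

B ≈ 22.4 μT

The radial connectors point toward the centre, so dl × r̂ = 0 and they contribute nothing.
Each semicircle gives μ₀I/(4R): inner arc 3.77×10⁻⁵ T, outer arc 1.53×10⁻⁵ T.
The two arcs carry current in opposite angular senses, so their fields oppose: B = |3.77×10⁻⁵ − 1.53×10⁻⁵| = 2.24×10⁻⁵ T.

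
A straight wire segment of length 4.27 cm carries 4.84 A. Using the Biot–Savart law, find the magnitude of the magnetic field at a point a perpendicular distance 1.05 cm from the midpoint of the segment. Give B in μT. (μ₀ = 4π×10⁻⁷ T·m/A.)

For a finite straight segment, B = (μ₀I/4πd)(sinθ₁ + sinθ₂), where θ₁, θ₂ are the angles from the perpendicular to each end.
The perpendicular from the point meets the wire at its midpoint, so each end is L/2 = 0.02135 m away along the wire.
sinθ₁ = 0.02135/√(0.02135²+0.0105²) = 0.8973; sinθ₂ = 0.02135/√(0.02135²+0.0105²) = 0.8973.
B = (4π×10⁻⁷ × 4.84) / (4π × 0.0105) × (0.8973 + 0.8973) = 8.27×10⁻⁵ T.

B ≈ 82.7 μT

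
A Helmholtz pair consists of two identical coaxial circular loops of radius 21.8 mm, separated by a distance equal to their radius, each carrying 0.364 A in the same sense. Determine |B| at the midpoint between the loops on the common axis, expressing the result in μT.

B ≈ 15.0 μT

Each loop contributes B = μ₀IR²/[2(R²+z²)^(3/2)] on the axis, with z measured from that loop.
Loop 1 (z = 0.0109 m): B₁ = 7.51×10⁻⁶ T. Loop 2 (z = 0.0109 m): B₂ = 7.51×10⁻⁶ T.
The fields add: B = B₁ + B₂ = 1.50×10⁻⁵ T.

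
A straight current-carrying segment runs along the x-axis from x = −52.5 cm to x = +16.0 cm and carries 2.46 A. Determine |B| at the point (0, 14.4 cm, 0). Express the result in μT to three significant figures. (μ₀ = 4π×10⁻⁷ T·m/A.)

B ≈ 2.92 μT

For a finite straight segment, B = (μ₀I/4πd)(sinθ₁ + sinθ₂), where θ₁, θ₂ are the angles from the perpendicular to each end.
The perpendicular distance is d = 0.144 m; the end-offsets along the wire are a = 0.525 m and b = 0.16 m.
sinθ₁ = 0.525/√(0.525²+0.144²) = 0.9644; sinθ₂ = 0.16/√(0.16²+0.144²) = 0.7433.
B = (4π×10⁻⁷ × 2.46) / (4π × 0.144) × (0.9644 + 0.7433) = 2.92×10⁻⁶ T.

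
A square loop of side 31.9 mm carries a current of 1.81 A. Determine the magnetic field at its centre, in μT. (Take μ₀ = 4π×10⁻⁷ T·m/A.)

Each side is a finite straight segment at perpendicular distance d = a/(2 tan(π/4)) = 0.01595 m from the centre, with end-angles ±π/4.
One side contributes B₁ = (μ₀I/4πd)·2 sin(π/4) = 1.60×10⁻⁵ T.
All 4 sides add in the same direction: B = 4 × 1.60×10⁻⁵ = 6.42×10⁻⁵ T.

B ≈ 64.2 μT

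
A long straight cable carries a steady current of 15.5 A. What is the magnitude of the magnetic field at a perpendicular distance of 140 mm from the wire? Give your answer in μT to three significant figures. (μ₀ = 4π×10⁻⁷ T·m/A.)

B ≈ 22.1 μT

For an infinitely long straight wire, B = μ₀I/(2πd).
B = (4π×10⁻⁷ × 15.5) / (2π × 0.14) = 2.21×10⁻⁵ T.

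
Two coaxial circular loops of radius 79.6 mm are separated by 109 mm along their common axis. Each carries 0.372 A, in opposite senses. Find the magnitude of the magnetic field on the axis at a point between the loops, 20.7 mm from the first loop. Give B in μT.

B ≈ 1.78 μT

Each loop contributes B = μ₀IR²/[2(R²+z²)^(3/2)] on the axis, with z measured from that loop.
Loop 1 (z = 0.0207 m): B₁ = 2.66×10⁻⁶ T. Loop 2 (z = 0.0883 m): B₂ = 8.81×10⁻⁷ T.
The fields oppose: B = |B₁ − B₂| = 1.78×10⁻⁶ T.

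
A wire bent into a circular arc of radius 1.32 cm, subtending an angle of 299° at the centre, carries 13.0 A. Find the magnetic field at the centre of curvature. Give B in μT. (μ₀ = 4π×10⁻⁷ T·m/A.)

B ≈ 514 μT

The Biot–Savart field of a circular arc at its centre is B = μ₀Iφ/(4πR), with φ = 5.219 rad.
B = (4π×10⁻⁷ × 13.0 × 5.219) / (4π × 0.0132) = 5.14×10⁻⁴ T.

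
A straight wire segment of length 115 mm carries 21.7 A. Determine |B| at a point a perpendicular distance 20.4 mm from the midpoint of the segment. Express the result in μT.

B ≈ 201 μT

For a finite straight segment, B = (μ₀I/4πd)(sinθ₁ + sinθ₂), where θ₁, θ₂ are the angles from the perpendicular to each end.
The perpendicular from the point meets the wire at its midpoint, so each end is L/2 = 0.0575 m away along the wire.
sinθ₁ = 0.0575/√(0.0575²+0.0204²) = 0.9424; sinθ₂ = 0.0575/√(0.0575²+0.0204²) = 0.9424.
B = (4π×10⁻⁷ × 21.7) / (4π × 0.0204) × (0.9424 + 0.9424) = 2.01×10⁻⁴ T.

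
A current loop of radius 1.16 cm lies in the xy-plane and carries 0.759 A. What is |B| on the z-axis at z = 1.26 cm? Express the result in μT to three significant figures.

On the axis of a circular loop, B = μ₀IR² / [2(R²+z²)^(3/2)].
R² + z² = (0.0116)² + (0.0126)² = 0.0002933 m², and (R²+z²)^(3/2) = 5.02×10⁻⁶ m³.
B = (4π×10⁻⁷ × 0.759 × 0.0001346) / (2 × 5.02×10⁻⁶) = 1.28×10⁻⁵ T.

B ≈ 12.8 μT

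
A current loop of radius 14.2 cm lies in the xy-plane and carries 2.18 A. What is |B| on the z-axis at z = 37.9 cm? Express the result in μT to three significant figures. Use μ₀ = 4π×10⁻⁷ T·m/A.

B ≈ 0.417 μT

On the axis of a circular loop, B = μ₀IR² / [2(R²+z²)^(3/2)].
R² + z² = (0.142)² + (0.379)² = 0.1638 m², and (R²+z²)^(3/2) = 6.63×10⁻² m³.
B = (4π×10⁻⁷ × 2.18 × 0.02016) / (2 × 6.63×10⁻²) = 4.17×10⁻⁷ T.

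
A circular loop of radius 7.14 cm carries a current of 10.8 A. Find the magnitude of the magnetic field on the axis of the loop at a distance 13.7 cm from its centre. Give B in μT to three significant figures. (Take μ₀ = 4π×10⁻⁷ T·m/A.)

B ≈ 9.38 μT

On the axis of a circular loop, B = μ₀IR² / [2(R²+z²)^(3/2)].
R² + z² = (0.0714)² + (0.137)² = 0.02387 m², and (R²+z²)^(3/2) = 3.69×10⁻³ m³.
B = (4π×10⁻⁷ × 10.8 × 0.005098) / (2 × 3.69×10⁻³) = 9.38×10⁻⁶ T.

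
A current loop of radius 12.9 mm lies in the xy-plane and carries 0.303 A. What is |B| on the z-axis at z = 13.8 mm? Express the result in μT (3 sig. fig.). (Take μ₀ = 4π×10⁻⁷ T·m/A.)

On the axis of a circular loop, B = μ₀IR² / [2(R²+z²)^(3/2)].
R² + z² = (0.0129)² + (0.0138)² = 0.0003569 m², and (R²+z²)^(3/2) = 6.74×10⁻⁶ m³.
B = (4π×10⁻⁷ × 0.303 × 0.0001664) / (2 × 6.74×10⁻⁶) = 4.70×10⁻⁶ T.

B ≈ 4.70 μT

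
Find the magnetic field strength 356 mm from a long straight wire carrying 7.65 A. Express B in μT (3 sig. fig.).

For an infinitely long straight wire, B = μ₀I/(2πd).
B = (4π×10⁻⁷ × 7.65) / (2π × 0.356) = 4.30×10⁻⁶ T.

B ≈ 4.30 μT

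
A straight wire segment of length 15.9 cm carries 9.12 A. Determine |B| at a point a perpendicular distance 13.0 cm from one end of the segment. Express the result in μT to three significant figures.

For a finite straight segment, B = (μ₀I/4πd)(sinθ₁ + sinθ₂), where θ₁, θ₂ are the angles from the perpendicular to each end.
The perpendicular foot is at one end, so the two end-offsets along the wire are 0 and L = 0.159 m.
sinθ₁ = 0/√(0²+0.13²) = 0.0000; sinθ₂ = 0.159/√(0.159²+0.13²) = 0.7742.
B = (4π×10⁻⁷ × 9.12) / (4π × 0.13) × (0.0000 + 0.7742) = 5.43×10⁻⁶ T.

B ≈ 5.43 μT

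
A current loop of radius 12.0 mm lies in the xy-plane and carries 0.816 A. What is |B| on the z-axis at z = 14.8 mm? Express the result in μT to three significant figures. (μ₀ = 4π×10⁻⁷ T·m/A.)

On the axis of a circular loop, B = μ₀IR² / [2(R²+z²)^(3/2)].
R² + z² = (0.012)² + (0.0148)² = 0.000363 m², and (R²+z²)^(3/2) = 6.92×10⁻⁶ m³.
B = (4π×10⁻⁷ × 0.816 × 0.000144) / (2 × 6.92×10⁻⁶) = 1.07×10⁻⁵ T.

B ≈ 10.7 μT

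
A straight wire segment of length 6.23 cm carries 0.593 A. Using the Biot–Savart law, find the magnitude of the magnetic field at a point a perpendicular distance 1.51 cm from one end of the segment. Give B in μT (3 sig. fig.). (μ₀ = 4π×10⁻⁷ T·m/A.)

B ≈ 3.82 μT

For a finite straight segment, B = (μ₀I/4πd)(sinθ₁ + sinθ₂), where θ₁, θ₂ are the angles from the perpendicular to each end.
The perpendicular foot is at one end, so the two end-offsets along the wire are 0 and L = 0.0623 m.
sinθ₁ = 0/√(0²+0.0151²) = 0.0000; sinθ₂ = 0.0623/√(0.0623²+0.0151²) = 0.9719.
B = (4π×10⁻⁷ × 0.593) / (4π × 0.0151) × (0.0000 + 0.9719) = 3.82×10⁻⁶ T.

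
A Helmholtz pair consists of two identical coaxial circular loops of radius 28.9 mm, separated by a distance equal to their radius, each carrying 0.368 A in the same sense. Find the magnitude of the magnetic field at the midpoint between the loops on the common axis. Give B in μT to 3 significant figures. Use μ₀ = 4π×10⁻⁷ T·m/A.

Each loop contributes B = μ₀IR²/[2(R²+z²)^(3/2)] on the axis, with z measured from that loop.
Loop 1 (z = 0.01445 m): B₁ = 5.72×10⁻⁶ T. Loop 2 (z = 0.01445 m): B₂ = 5.72×10⁻⁶ T.
The fields add: B = B₁ + B₂ = 1.14×10⁻⁵ T.

B ≈ 11.4 μT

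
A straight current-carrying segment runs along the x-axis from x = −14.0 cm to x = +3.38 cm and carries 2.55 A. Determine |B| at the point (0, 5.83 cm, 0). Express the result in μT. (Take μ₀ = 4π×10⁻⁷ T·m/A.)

For a finite straight segment, B = (μ₀I/4πd)(sinθ₁ + sinθ₂), where θ₁, θ₂ are the angles from the perpendicular to each end.
The perpendicular distance is d = 0.0583 m; the end-offsets along the wire are a = 0.14 m and b = 0.0338 m.
sinθ₁ = 0.14/√(0.14²+0.0583²) = 0.9232; sinθ₂ = 0.0338/√(0.0338²+0.0583²) = 0.5016.
B = (4π×10⁻⁷ × 2.55) / (4π × 0.0583) × (0.9232 + 0.5016) = 6.23×10⁻⁶ T.

B ≈ 6.23 μT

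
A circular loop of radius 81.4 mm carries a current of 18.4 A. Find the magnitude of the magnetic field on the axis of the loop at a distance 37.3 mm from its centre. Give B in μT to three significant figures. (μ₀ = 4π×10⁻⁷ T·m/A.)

On the axis of a circular loop, B = μ₀IR² / [2(R²+z²)^(3/2)].
R² + z² = (0.0814)² + (0.0373)² = 0.008017 m², and (R²+z²)^(3/2) = 7.18×10⁻⁴ m³.
B = (4π×10⁻⁷ × 18.4 × 0.006626) / (2 × 7.18×10⁻⁴) = 1.07×10⁻⁴ T.

B ≈ 107 μT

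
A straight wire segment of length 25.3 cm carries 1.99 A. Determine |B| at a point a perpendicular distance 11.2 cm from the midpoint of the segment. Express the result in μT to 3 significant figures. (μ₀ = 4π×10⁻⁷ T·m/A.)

B ≈ 2.66 μT

For a finite straight segment, B = (μ₀I/4πd)(sinθ₁ + sinθ₂), where θ₁, θ₂ are the angles from the perpendicular to each end.
The perpendicular from the point meets the wire at its midpoint, so each end is L/2 = 0.1265 m away along the wire.
sinθ₁ = 0.1265/√(0.1265²+0.112²) = 0.7487; sinθ₂ = 0.1265/√(0.1265²+0.112²) = 0.7487.
B = (4π×10⁻⁷ × 1.99) / (4π × 0.112) × (0.7487 + 0.7487) = 2.66×10⁻⁶ T.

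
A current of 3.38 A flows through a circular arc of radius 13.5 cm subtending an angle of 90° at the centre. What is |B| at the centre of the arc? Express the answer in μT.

The Biot–Savart field of a circular arc at its centre is B = μ₀Iφ/(4πR), with φ = 1.571 rad.
B = (4π×10⁻⁷ × 3.38 × 1.571) / (4π × 0.135) = 3.93×10⁻⁶ T.

B ≈ 3.93 μT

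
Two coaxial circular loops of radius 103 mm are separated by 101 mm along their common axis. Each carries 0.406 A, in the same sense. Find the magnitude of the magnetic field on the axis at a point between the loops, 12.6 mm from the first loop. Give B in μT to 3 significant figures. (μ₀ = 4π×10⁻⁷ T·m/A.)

B ≈ 3.50 μT

Each loop contributes B = μ₀IR²/[2(R²+z²)^(3/2)] on the axis, with z measured from that loop.
Loop 1 (z = 0.0126 m): B₁ = 2.42×10⁻⁶ T. Loop 2 (z = 0.0884 m): B₂ = 1.08×10⁻⁶ T.
The fields add: B = B₁ + B₂ = 3.50×10⁻⁶ T.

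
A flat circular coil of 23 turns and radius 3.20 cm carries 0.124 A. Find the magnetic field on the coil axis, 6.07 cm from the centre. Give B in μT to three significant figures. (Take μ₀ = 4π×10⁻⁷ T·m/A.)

For an N-turn flat coil, B = Nμ₀IR²/[2(R²+z²)^(3/2)] with R = 0.032 m, z = 0.0607 m.
B = 23 × 2.47×10⁻⁷ T = 5.68×10⁻⁶ T.

B ≈ 5.68 μT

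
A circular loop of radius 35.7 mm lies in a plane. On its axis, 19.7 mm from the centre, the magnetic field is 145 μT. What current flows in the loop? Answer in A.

On the axis of a loop, B = μ₀IR²/[2(R²+z²)^(3/2)], so I = 2B(R²+z²)^(3/2)/(μ₀R²).
R² + z² = 0.001274 + 0.0003881 = 0.001663 m²; raised to 3/2 gives 6.78×10⁻⁵ m³.
I = 2 × 1.45×10⁻⁴ × 6.78×10⁻⁵ / (1.26×10⁻⁶ × 0.001274) = 12.3 A.

I ≈ 12.3 A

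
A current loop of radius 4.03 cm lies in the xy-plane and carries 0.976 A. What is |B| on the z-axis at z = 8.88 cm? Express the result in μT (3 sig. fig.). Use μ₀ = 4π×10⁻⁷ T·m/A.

On the axis of a circular loop, B = μ₀IR² / [2(R²+z²)^(3/2)].
R² + z² = (0.0403)² + (0.0888)² = 0.00951 m², and (R²+z²)^(3/2) = 9.27×10⁻⁴ m³.
B = (4π×10⁻⁷ × 0.976 × 0.001624) / (2 × 9.27×10⁻⁴) = 1.07×10⁻⁶ T.

B ≈ 1.07 μT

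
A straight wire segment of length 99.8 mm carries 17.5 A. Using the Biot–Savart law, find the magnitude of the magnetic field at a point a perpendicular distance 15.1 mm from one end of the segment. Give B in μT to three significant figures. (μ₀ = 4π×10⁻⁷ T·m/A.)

B ≈ 115 μT

For a finite straight segment, B = (μ₀I/4πd)(sinθ₁ + sinθ₂), where θ₁, θ₂ are the angles from the perpendicular to each end.
The perpendicular foot is at one end, so the two end-offsets along the wire are 0 and L = 0.0998 m.
sinθ₁ = 0/√(0²+0.0151²) = 0.0000; sinθ₂ = 0.0998/√(0.0998²+0.0151²) = 0.9887.
B = (4π×10⁻⁷ × 17.5) / (4π × 0.0151) × (0.0000 + 0.9887) = 1.15×10⁻⁴ T.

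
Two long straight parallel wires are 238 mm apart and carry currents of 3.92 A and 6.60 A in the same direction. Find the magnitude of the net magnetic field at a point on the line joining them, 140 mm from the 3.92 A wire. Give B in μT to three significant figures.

B ≈ 7.87 μT

Each long wire gives B = μ₀I/(2πd). Distances are d₁ = 0.14 m and d₂ = 0.098 m.
B₁ = 5.60×10⁻⁶ T, B₂ = 1.35×10⁻⁵ T.
Between parallel currents the two contributions point in opposite directions, so they subtract. B = |B₁ − B₂| = |5.60×10⁻⁶ − 1.35×10⁻⁵| = 7.87×10⁻⁶ T.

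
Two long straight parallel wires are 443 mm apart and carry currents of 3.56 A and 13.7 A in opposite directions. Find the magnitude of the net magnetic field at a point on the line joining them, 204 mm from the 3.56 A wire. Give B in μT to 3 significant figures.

B ≈ 15.0 μT

Each long wire gives B = μ₀I/(2πd). Distances are d₁ = 0.204 m and d₂ = 0.239 m.
B₁ = 3.49×10⁻⁶ T, B₂ = 1.15×10⁻⁵ T.
Between antiparallel currents both contributions point the same way, so they add. B = B₁ + B₂ = 3.49×10⁻⁶ + 1.15×10⁻⁵ = 1.50×10⁻⁵ T.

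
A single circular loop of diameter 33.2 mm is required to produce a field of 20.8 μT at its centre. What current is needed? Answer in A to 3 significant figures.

At the centre of a circular loop B = μ₀I/(2R), so I = 2RB/μ₀.
With R = 0.0166 m, I = 2 × 0.0166 × 2.08×10⁻⁵ / (4π×10⁻⁷) = 0.550 A.

I ≈ 0.550 A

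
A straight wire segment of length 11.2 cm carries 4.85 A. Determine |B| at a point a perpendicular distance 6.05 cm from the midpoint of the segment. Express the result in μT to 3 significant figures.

B ≈ 10.9 μT

For a finite straight segment, B = (μ₀I/4πd)(sinθ₁ + sinθ₂), where θ₁, θ₂ are the angles from the perpendicular to each end.
The perpendicular from the point meets the wire at its midpoint, so each end is L/2 = 0.056 m away along the wire.
sinθ₁ = 0.056/√(0.056²+0.0605²) = 0.6793; sinθ₂ = 0.056/√(0.056²+0.0605²) = 0.6793.
B = (4π×10⁻⁷ × 4.85) / (4π × 0.0605) × (0.6793 + 0.6793) = 1.09×10⁻⁵ T.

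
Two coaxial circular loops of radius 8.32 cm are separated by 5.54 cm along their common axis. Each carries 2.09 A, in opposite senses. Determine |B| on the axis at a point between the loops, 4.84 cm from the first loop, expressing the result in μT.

B ≈ 5.42 μT

Each loop contributes B = μ₀IR²/[2(R²+z²)^(3/2)] on the axis, with z measured from that loop.
Loop 1 (z = 0.0484 m): B₁ = 1.02×10⁻⁵ T. Loop 2 (z = 0.007 m): B₂ = 1.56×10⁻⁵ T.
The fields oppose: B = |B₁ − B₂| = 5.42×10⁻⁶ T.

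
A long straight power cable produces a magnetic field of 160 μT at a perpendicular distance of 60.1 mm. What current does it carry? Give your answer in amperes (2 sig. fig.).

I ≈ 48 A

For a long straight wire B = μ₀I/(2πd), so I = 2πdB/μ₀.
I = 2π × 0.0601 × 1.60×10⁻⁴ / (4π×10⁻⁷) = 48.1 A.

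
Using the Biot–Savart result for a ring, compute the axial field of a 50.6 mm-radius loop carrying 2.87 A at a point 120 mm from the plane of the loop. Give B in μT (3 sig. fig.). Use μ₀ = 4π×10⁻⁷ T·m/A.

B ≈ 2.09 μT

On the axis of a circular loop, B = μ₀IR² / [2(R²+z²)^(3/2)].
R² + z² = (0.0506)² + (0.12)² = 0.01696 m², and (R²+z²)^(3/2) = 2.21×10⁻³ m³.
B = (4π×10⁻⁷ × 2.87 × 0.00256) / (2 × 2.21×10⁻³) = 2.09×10⁻⁶ T.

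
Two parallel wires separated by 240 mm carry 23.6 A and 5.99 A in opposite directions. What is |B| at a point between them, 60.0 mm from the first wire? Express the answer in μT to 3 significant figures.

Each long wire gives B = μ₀I/(2πd). Distances are d₁ = 0.06 m and d₂ = 0.18 m.
B₁ = 7.87×10⁻⁵ T, B₂ = 6.66×10⁻⁶ T.
Between antiparallel currents both contributions point the same way, so they add. B = B₁ + B₂ = 7.87×10⁻⁵ + 6.66×10⁻⁶ = 8.53×10⁻⁵ T.

B ≈ 85.3 μT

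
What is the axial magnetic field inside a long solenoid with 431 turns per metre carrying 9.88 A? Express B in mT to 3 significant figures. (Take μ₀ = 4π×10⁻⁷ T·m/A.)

B ≈ 5.35 mT

Inside a long solenoid, B = μ₀nI with n = 431 turns/m.
B = 4π×10⁻⁷ × 431 × 9.88 = 5.35×10⁻³ T.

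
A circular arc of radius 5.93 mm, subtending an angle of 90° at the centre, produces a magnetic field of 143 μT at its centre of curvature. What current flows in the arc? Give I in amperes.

For a circular arc, B = μ₀Iφ/(4πR) with φ in radians; here φ = 1.571 rad.
So I = 4πRB/(μ₀φ) = 4π × 0.00593 × 1.43×10⁻⁴ / (4π×10⁻⁷ × 1.571) = 5.40 A.

I ≈ 5.40 A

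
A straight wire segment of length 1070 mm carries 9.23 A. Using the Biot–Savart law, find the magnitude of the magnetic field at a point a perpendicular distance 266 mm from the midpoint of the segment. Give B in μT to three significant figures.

B ≈ 6.21 μT

For a finite straight segment, B = (μ₀I/4πd)(sinθ₁ + sinθ₂), where θ₁, θ₂ are the angles from the perpendicular to each end.
The perpendicular from the point meets the wire at its midpoint, so each end is L/2 = 0.535 m away along the wire.
sinθ₁ = 0.535/√(0.535²+0.266²) = 0.8954; sinθ₂ = 0.535/√(0.535²+0.266²) = 0.8954.
B = (4π×10⁻⁷ × 9.23) / (4π × 0.266) × (0.8954 + 0.8954) = 6.21×10⁻⁶ T.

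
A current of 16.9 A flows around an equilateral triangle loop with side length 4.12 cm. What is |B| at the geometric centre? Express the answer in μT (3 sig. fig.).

B ≈ 738 μT

Each side is a finite straight segment at perpendicular distance d = a/(2 tan(π/3)) = 0.01189 m from the centre, with end-angles ±π/3.
One side contributes B₁ = (μ₀I/4πd)·2 sin(π/3) = 2.46×10⁻⁴ T.
All 3 sides add in the same direction: B = 3 × 2.46×10⁻⁴ = 7.38×10⁻⁴ T.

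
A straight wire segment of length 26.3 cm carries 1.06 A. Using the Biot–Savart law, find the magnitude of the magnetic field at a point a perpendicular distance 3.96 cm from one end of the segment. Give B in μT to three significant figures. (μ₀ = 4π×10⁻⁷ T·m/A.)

B ≈ 2.65 μT

For a finite straight segment, B = (μ₀I/4πd)(sinθ₁ + sinθ₂), where θ₁, θ₂ are the angles from the perpendicular to each end.
The perpendicular foot is at one end, so the two end-offsets along the wire are 0 and L = 0.263 m.
sinθ₁ = 0/√(0²+0.0396²) = 0.0000; sinθ₂ = 0.263/√(0.263²+0.0396²) = 0.9889.
B = (4π×10⁻⁷ × 1.06) / (4π × 0.0396) × (0.0000 + 0.9889) = 2.65×10⁻⁶ T.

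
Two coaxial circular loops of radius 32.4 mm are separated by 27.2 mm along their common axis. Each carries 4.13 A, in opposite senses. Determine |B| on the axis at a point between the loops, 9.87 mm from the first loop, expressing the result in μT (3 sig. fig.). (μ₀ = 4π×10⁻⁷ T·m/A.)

B ≈ 15.2 μT

Each loop contributes B = μ₀IR²/[2(R²+z²)^(3/2)] on the axis, with z measured from that loop.
Loop 1 (z = 0.00987 m): B₁ = 7.01×10⁻⁵ T. Loop 2 (z = 0.01733 m): B₂ = 5.49×10⁻⁵ T.
The fields oppose: B = |B₁ − B₂| = 1.52×10⁻⁵ T.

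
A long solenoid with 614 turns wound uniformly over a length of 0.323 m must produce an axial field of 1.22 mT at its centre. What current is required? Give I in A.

I ≈ 0.511 A

Inside a long solenoid B = μ₀nI with n = 1901 m⁻¹, so I = B/(μ₀n).
I = 1.22×10⁻³ / (4π×10⁻⁷ × 1901) = 0.511 A.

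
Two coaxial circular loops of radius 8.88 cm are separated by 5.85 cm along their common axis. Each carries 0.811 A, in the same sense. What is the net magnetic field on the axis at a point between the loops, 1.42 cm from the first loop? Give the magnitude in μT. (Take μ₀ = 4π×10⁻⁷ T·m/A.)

B ≈ 9.64 μT

Each loop contributes B = μ₀IR²/[2(R²+z²)^(3/2)] on the axis, with z measured from that loop.
Loop 1 (z = 0.0142 m): B₁ = 5.53×10⁻⁶ T. Loop 2 (z = 0.0443 m): B₂ = 4.11×10⁻⁶ T.
The fields add: B = B₁ + B₂ = 9.64×10⁻⁶ T.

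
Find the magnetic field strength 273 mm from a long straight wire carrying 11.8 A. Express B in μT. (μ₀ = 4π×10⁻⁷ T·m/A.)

B ≈ 8.64 μT

For an infinitely long straight wire, B = μ₀I/(2πd).
B = (4π×10⁻⁷ × 11.8) / (2π × 0.273) = 8.64×10⁻⁶ T.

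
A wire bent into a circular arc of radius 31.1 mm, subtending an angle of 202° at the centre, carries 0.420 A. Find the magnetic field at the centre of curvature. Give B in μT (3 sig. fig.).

The Biot–Savart field of a circular arc at its centre is B = μ₀Iφ/(4πR), with φ = 3.526 rad.
B = (4π×10⁻⁷ × 0.420 × 3.526) / (4π × 0.0311) = 4.76×10⁻⁶ T.

B ≈ 4.76 μT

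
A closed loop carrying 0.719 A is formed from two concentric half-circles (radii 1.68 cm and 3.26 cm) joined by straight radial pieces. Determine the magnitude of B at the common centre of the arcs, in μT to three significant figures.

B ≈ 6.52 μT

The radial connectors point toward the centre, so dl × r̂ = 0 and they contribute nothing.
Each semicircle gives μ₀I/(4R): inner arc 1.34×10⁻⁵ T, outer arc 6.93×10⁻⁶ T.
The two arcs carry current in opposite angular senses, so their fields oppose: B = |1.34×10⁻⁵ − 6.93×10⁻⁶| = 6.52×10⁻⁶ T.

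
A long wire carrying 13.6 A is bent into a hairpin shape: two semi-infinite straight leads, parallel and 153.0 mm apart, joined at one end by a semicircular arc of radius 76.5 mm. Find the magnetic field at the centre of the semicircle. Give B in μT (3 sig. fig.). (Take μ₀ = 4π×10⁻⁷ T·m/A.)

The semicircular arc contributes B_arc = μ₀I·π/(4πR) = μ₀I/(4R) = 5.59×10⁻⁵ T.
Each semi-infinite lead is at perpendicular distance R = 0.0765 m from the centre, with the perpendicular foot at its near end, so it contributes μ₀I/(4πR); both point the same way, together 3.56×10⁻⁵ T.
Arc and leads all point the same direction: B = 5.59×10⁻⁵ + 3.56×10⁻⁵ = 9.14×10⁻⁵ T.

B ≈ 91.4 μT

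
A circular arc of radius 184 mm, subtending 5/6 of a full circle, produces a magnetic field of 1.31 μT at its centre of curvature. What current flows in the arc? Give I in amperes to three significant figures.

I ≈ 0.460 A

For a circular arc, B = μ₀Iφ/(4πR) with φ in radians; here φ = 5.236 rad.
So I = 4πRB/(μ₀φ) = 4π × 0.184 × 1.31×10⁻⁶ / (4π×10⁻⁷ × 5.236) = 0.460 A.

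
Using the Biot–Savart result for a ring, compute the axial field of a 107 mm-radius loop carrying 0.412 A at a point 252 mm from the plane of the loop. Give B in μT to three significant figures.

B ≈ 0.144 μT

On the axis of a circular loop, B = μ₀IR² / [2(R²+z²)^(3/2)].
R² + z² = (0.107)² + (0.252)² = 0.07495 m², and (R²+z²)^(3/2) = 2.05×10⁻² m³.
B = (4π×10⁻⁷ × 0.412 × 0.01145) / (2 × 2.05×10⁻²) = 1.44×10⁻⁷ T.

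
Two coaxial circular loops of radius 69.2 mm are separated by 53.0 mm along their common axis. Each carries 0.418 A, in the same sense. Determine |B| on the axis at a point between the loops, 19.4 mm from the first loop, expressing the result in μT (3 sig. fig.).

B ≈ 6.15 μT

Each loop contributes B = μ₀IR²/[2(R²+z²)^(3/2)] on the axis, with z measured from that loop.
Loop 1 (z = 0.0194 m): B₁ = 3.39×10⁻⁶ T. Loop 2 (z = 0.0336 m): B₂ = 2.76×10⁻⁶ T.
The fields add: B = B₁ + B₂ = 6.15×10⁻⁶ T.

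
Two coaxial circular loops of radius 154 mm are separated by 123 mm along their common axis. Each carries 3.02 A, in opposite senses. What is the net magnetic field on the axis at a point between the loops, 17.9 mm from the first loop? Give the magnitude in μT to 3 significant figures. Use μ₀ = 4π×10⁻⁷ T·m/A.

B ≈ 5.13 μT

Each loop contributes B = μ₀IR²/[2(R²+z²)^(3/2)] on the axis, with z measured from that loop.
Loop 1 (z = 0.0179 m): B₁ = 1.21×10⁻⁵ T. Loop 2 (z = 0.1051 m): B₂ = 6.94×10⁻⁶ T.
The fields oppose: B = |B₁ − B₂| = 5.13×10⁻⁶ T.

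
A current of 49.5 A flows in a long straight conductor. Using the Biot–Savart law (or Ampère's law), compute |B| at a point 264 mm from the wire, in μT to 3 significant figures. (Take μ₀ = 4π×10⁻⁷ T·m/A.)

B ≈ 37.5 μT

For an infinitely long straight wire, B = μ₀I/(2πd).
B = (4π×10⁻⁷ × 49.5) / (2π × 0.264) = 3.75×10⁻⁵ T.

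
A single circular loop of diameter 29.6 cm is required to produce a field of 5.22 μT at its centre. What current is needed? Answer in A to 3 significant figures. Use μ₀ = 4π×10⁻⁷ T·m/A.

At the centre of a circular loop B = μ₀I/(2R), so I = 2RB/μ₀.
With R = 0.148 m, I = 2 × 0.148 × 5.22×10⁻⁶ / (4π×10⁻⁷) = 1.23 A.

I ≈ 1.23 A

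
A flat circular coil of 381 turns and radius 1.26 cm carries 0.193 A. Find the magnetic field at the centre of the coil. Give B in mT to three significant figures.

For an N-turn flat coil, B = Nμ₀I/(2R) with R = 0.0126 m.
B = 381 × 9.62×10⁻⁶ T = 3.67×10⁻³ T.

B ≈ 3.67 mT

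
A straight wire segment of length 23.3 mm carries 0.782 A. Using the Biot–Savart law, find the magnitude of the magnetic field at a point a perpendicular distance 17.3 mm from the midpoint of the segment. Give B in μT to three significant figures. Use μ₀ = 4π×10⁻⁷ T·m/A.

B ≈ 5.05 μT

For a finite straight segment, B = (μ₀I/4πd)(sinθ₁ + sinθ₂), where θ₁, θ₂ are the angles from the perpendicular to each end.
The perpendicular from the point meets the wire at its midpoint, so each end is L/2 = 0.01165 m away along the wire.
sinθ₁ = 0.01165/√(0.01165²+0.0173²) = 0.5586; sinθ₂ = 0.01165/√(0.01165²+0.0173²) = 0.5586.
B = (4π×10⁻⁷ × 0.782) / (4π × 0.0173) × (0.5586 + 0.5586) = 5.05×10⁻⁶ T.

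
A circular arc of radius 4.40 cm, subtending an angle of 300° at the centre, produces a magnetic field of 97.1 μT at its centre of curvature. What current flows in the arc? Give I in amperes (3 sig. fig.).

I ≈ 8.16 A

For a circular arc, B = μ₀Iφ/(4πR) with φ in radians; here φ = 5.236 rad.
So I = 4πRB/(μ₀φ) = 4π × 0.044 × 9.71×10⁻⁵ / (4π×10⁻⁷ × 5.236) = 8.16 A.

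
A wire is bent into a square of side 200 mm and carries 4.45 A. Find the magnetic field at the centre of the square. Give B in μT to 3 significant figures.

B ≈ 25.2 μT

Each side is a finite straight segment at perpendicular distance d = a/(2 tan(π/4)) = 0.1 m from the centre, with end-angles ±π/4.
One side contributes B₁ = (μ₀I/4πd)·2 sin(π/4) = 6.29×10⁻⁶ T.
All 4 sides add in the same direction: B = 4 × 6.29×10⁻⁶ = 2.52×10⁻⁵ T.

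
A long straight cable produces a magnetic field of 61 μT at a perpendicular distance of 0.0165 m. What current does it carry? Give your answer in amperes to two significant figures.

For a long straight wire B = μ₀I/(2πd), so I = 2πdB/μ₀.
I = 2π × 0.0165 × 6.10×10⁻⁵ / (4π×10⁻⁷) = 5.03 A.

I ≈ 5.0 A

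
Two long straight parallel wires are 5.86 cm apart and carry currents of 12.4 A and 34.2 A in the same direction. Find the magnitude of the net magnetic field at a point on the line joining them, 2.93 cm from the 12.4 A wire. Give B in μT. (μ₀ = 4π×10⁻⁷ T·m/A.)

B ≈ 149 μT

Each long wire gives B = μ₀I/(2πd). Distances are d₁ = 0.0293 m and d₂ = 0.0293 m.
B₁ = 8.46×10⁻⁵ T, B₂ = 2.33×10⁻⁴ T.
Between parallel currents the two contributions point in opposite directions, so they subtract. B = |B₁ − B₂| = |8.46×10⁻⁵ − 2.33×10⁻⁴| = 1.49×10⁻⁴ T.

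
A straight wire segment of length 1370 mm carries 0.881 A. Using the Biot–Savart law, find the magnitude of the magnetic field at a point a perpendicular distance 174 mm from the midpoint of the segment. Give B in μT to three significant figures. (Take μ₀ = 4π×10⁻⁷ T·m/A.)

For a finite straight segment, B = (μ₀I/4πd)(sinθ₁ + sinθ₂), where θ₁, θ₂ are the angles from the perpendicular to each end.
The perpendicular from the point meets the wire at its midpoint, so each end is L/2 = 0.685 m away along the wire.
sinθ₁ = 0.685/√(0.685²+0.174²) = 0.9692; sinθ₂ = 0.685/√(0.685²+0.174²) = 0.9692.
B = (4π×10⁻⁷ × 0.881) / (4π × 0.174) × (0.9692 + 0.9692) = 9.81×10⁻⁷ T.

B ≈ 0.981 μT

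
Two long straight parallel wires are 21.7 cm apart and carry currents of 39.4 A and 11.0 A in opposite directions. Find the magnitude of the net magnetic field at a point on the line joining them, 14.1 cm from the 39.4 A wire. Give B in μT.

B ≈ 84.8 μT

Each long wire gives B = μ₀I/(2πd). Distances are d₁ = 0.141 m and d₂ = 0.076 m.
B₁ = 5.59×10⁻⁵ T, B₂ = 2.89×10⁻⁵ T.
Between antiparallel currents both contributions point the same way, so they add. B = B₁ + B₂ = 5.59×10⁻⁵ + 2.89×10⁻⁵ = 8.48×10⁻⁵ T.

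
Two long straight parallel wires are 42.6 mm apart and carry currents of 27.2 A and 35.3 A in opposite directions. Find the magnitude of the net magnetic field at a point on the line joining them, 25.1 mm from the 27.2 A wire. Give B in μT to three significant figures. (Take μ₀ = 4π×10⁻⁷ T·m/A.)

B ≈ 620 μT

Each long wire gives B = μ₀I/(2πd). Distances are d₁ = 0.0251 m and d₂ = 0.0175 m.
B₁ = 2.17×10⁻⁴ T, B₂ = 4.03×10⁻⁴ T.
Between antiparallel currents both contributions point the same way, so they add. B = B₁ + B₂ = 2.17×10⁻⁴ + 4.03×10⁻⁴ = 6.20×10⁻⁴ T.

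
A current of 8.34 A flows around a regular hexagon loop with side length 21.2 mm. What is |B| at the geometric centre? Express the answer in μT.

B ≈ 273 μT

Each side is a finite straight segment at perpendicular distance d = a/(2 tan(π/6)) = 0.01836 m from the centre, with end-angles ±π/6.
One side contributes B₁ = (μ₀I/4πd)·2 sin(π/6) = 4.54×10⁻⁵ T.
All 6 sides add in the same direction: B = 6 × 4.54×10⁻⁵ = 2.73×10⁻⁴ T.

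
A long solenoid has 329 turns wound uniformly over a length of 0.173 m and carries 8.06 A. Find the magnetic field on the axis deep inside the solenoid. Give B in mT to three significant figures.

B ≈ 19.3 mT

Inside a long solenoid, B = μ₀nI with n = 1902 turns/m.
B = 4π×10⁻⁷ × 1902 × 8.06 = 1.93×10⁻² T.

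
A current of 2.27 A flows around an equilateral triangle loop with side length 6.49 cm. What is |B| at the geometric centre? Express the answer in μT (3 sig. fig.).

Each side is a finite straight segment at perpendicular distance d = a/(2 tan(π/3)) = 0.01874 m from the centre, with end-angles ±π/3.
One side contributes B₁ = (μ₀I/4πd)·2 sin(π/3) = 2.10×10⁻⁵ T.
All 3 sides add in the same direction: B = 3 × 2.10×10⁻⁵ = 6.30×10⁻⁵ T.

B ≈ 63.0 μT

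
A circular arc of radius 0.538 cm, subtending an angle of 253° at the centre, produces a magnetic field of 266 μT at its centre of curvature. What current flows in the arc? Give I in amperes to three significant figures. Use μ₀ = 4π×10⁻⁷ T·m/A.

For a circular arc, B = μ₀Iφ/(4πR) with φ in radians; here φ = 4.416 rad.
So I = 4πRB/(μ₀φ) = 4π × 0.00538 × 2.66×10⁻⁴ / (4π×10⁻⁷ × 4.416) = 3.24 A.

I ≈ 3.24 A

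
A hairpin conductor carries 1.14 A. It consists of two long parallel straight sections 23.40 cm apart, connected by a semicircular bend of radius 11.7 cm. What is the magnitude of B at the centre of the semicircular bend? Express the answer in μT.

The semicircular arc contributes B_arc = μ₀I·π/(4πR) = μ₀I/(4R) = 3.06×10⁻⁶ T.
Each semi-infinite lead is at perpendicular distance R = 0.117 m from the centre, with the perpendicular foot at its near end, so it contributes μ₀I/(4πR); both point the same way, together 1.95×10⁻⁶ T.
Arc and leads all point the same direction: B = 3.06×10⁻⁶ + 1.95×10⁻⁶ = 5.01×10⁻⁶ T.

B ≈ 5.01 μT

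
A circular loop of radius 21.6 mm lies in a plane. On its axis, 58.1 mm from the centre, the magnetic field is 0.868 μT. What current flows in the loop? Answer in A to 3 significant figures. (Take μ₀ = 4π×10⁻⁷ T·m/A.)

I ≈ 0.705 A

On the axis of a loop, B = μ₀IR²/[2(R²+z²)^(3/2)], so I = 2B(R²+z²)^(3/2)/(μ₀R²).
R² + z² = 0.0004666 + 0.003376 = 0.003842 m²; raised to 3/2 gives 2.38×10⁻⁴ m³.
I = 2 × 8.68×10⁻⁷ × 2.38×10⁻⁴ / (1.26×10⁻⁶ × 0.0004666) = 0.705 A.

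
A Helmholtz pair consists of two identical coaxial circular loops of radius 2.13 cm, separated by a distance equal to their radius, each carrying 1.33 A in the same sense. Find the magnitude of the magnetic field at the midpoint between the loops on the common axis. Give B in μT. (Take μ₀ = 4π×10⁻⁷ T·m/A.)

Each loop contributes B = μ₀IR²/[2(R²+z²)^(3/2)] on the axis, with z measured from that loop.
Loop 1 (z = 0.01065 m): B₁ = 2.81×10⁻⁵ T. Loop 2 (z = 0.01065 m): B₂ = 2.81×10⁻⁵ T.
The fields add: B = B₁ + B₂ = 5.61×10⁻⁵ T.

B ≈ 56.1 μT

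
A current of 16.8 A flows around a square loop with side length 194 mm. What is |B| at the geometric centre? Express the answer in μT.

Each side is a finite straight segment at perpendicular distance d = a/(2 tan(π/4)) = 0.097 m from the centre, with end-angles ±π/4.
One side contributes B₁ = (μ₀I/4πd)·2 sin(π/4) = 2.45×10⁻⁵ T.
All 4 sides add in the same direction: B = 4 × 2.45×10⁻⁵ = 9.80×10⁻⁵ T.

B ≈ 98.0 μT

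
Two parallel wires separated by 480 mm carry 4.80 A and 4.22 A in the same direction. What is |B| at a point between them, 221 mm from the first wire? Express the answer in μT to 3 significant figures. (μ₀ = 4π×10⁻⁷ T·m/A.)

B ≈ 1.09 μT

Each long wire gives B = μ₀I/(2πd). Distances are d₁ = 0.221 m and d₂ = 0.259 m.
B₁ = 4.34×10⁻⁶ T, B₂ = 3.26×10⁻⁶ T.
Between parallel currents the two contributions point in opposite directions, so they subtract. B = |B₁ − B₂| = |4.34×10⁻⁶ − 3.26×10⁻⁶| = 1.09×10⁻⁶ T.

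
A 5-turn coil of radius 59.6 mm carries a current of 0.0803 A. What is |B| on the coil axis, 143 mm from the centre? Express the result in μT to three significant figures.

For an N-turn flat coil, B = Nμ₀IR²/[2(R²+z²)^(3/2)] with R = 0.0596 m, z = 0.143 m.
B = 5 × 4.82×10⁻⁸ T = 2.41×10⁻⁷ T.

B ≈ 0.241 μT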